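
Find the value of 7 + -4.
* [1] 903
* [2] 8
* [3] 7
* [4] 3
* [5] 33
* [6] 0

7 + -4 = 3
4) 3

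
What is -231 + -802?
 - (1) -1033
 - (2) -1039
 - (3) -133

-231 + -802 = -1033
1) -1033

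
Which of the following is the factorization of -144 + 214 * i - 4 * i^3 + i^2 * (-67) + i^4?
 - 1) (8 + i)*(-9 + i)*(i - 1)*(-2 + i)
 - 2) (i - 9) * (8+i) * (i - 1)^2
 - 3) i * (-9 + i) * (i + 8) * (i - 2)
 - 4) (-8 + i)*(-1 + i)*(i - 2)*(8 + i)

We need to factor -144 + 214 * i - 4 * i^3 + i^2 * (-67) + i^4.
The factored form is (8 + i)*(-9 + i)*(i - 1)*(-2 + i).
1) (8 + i)*(-9 + i)*(i - 1)*(-2 + i)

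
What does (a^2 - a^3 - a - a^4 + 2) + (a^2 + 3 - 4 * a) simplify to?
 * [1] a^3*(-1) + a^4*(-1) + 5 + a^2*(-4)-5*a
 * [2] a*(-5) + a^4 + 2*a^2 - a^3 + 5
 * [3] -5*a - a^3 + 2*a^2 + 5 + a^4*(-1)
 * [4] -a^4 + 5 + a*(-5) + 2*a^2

Adding the polynomials and combining like terms:
(a^2 - a^3 - a - a^4 + 2) + (a^2 + 3 - 4*a)
= -5*a - a^3 + 2*a^2 + 5 + a^4*(-1)
3) -5*a - a^3 + 2*a^2 + 5 + a^4*(-1)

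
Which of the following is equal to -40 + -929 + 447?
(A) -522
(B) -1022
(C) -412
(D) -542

First: -40 + -929 = -969
Then: -969 + 447 = -522
A) -522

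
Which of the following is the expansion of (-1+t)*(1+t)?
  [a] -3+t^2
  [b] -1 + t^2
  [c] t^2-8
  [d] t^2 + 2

Expanding (-1+t)*(1+t):
= -1 + t^2
b) -1 + t^2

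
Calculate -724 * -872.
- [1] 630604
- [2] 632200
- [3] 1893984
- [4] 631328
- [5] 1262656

-724 * -872 = 631328
4) 631328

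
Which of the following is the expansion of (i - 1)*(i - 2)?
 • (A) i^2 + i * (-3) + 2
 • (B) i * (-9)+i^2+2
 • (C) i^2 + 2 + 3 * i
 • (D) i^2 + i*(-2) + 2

Expanding (i - 1)*(i - 2):
= i^2 + i * (-3) + 2
A) i^2 + i * (-3) + 2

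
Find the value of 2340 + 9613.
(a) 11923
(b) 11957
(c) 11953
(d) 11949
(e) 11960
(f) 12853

2340 + 9613 = 11953
c) 11953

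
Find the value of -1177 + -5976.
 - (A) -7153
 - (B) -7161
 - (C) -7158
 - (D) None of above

-1177 + -5976 = -7153
A) -7153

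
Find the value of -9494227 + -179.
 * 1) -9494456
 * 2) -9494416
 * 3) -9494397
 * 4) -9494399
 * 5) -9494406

-9494227 + -179 = -9494406
5) -9494406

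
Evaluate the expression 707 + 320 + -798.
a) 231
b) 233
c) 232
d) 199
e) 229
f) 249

First: 707 + 320 = 1027
Then: 1027 + -798 = 229
e) 229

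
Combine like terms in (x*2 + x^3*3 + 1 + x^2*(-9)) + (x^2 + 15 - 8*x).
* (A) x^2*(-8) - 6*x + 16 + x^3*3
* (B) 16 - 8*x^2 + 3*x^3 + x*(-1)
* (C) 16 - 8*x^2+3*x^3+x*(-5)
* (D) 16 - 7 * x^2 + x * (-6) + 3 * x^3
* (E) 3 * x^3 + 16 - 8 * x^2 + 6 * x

Adding the polynomials and combining like terms:
(x*2 + x^3*3 + 1 + x^2*(-9)) + (x^2 + 15 - 8*x)
= x^2*(-8) - 6*x + 16 + x^3*3
A) x^2*(-8) - 6*x + 16 + x^3*3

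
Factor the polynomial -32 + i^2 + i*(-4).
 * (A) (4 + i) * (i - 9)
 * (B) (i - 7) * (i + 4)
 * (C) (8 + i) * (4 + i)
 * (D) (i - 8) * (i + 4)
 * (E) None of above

We need to factor -32 + i^2 + i*(-4).
The factored form is (i - 8) * (i + 4).
D) (i - 8) * (i + 4)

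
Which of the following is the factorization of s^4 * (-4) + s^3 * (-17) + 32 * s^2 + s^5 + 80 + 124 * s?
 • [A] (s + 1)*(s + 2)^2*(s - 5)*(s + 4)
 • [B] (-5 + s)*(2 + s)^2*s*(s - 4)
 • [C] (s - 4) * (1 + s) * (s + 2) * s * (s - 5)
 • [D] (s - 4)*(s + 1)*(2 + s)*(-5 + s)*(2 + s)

We need to factor s^4 * (-4) + s^3 * (-17) + 32 * s^2 + s^5 + 80 + 124 * s.
The factored form is (s - 4)*(s + 1)*(2 + s)*(-5 + s)*(2 + s).
D) (s - 4)*(s + 1)*(2 + s)*(-5 + s)*(2 + s)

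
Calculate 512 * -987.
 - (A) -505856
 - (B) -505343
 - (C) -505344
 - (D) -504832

512 * -987 = -505344
C) -505344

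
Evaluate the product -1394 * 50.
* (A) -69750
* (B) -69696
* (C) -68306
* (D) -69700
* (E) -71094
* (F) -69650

-1394 * 50 = -69700
D) -69700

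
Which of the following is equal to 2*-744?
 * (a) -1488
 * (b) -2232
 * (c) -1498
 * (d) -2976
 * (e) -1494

2 * -744 = -1488
a) -1488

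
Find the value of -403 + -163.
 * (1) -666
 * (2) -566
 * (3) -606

-403 + -163 = -566
2) -566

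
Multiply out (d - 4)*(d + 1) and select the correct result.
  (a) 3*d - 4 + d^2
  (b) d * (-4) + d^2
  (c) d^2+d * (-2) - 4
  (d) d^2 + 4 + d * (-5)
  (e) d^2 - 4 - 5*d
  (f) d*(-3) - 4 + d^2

Expanding (d - 4)*(d + 1):
= d*(-3) - 4 + d^2
f) d*(-3) - 4 + d^2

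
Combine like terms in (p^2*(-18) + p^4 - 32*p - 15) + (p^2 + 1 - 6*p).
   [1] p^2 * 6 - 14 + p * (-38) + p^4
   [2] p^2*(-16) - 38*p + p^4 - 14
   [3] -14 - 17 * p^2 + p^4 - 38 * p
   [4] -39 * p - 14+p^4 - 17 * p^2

Adding the polynomials and combining like terms:
(p^2*(-18) + p^4 - 32*p - 15) + (p^2 + 1 - 6*p)
= -14 - 17 * p^2 + p^4 - 38 * p
3) -14 - 17 * p^2 + p^4 - 38 * p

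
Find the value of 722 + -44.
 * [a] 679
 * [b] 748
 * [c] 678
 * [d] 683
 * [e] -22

722 + -44 = 678
c) 678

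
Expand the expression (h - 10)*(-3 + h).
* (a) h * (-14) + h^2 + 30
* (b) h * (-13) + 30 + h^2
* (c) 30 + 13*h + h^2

Expanding (h - 10)*(-3 + h):
= h * (-13) + 30 + h^2
b) h * (-13) + 30 + h^2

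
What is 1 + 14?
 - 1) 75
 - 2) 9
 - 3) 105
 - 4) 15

1 + 14 = 15
4) 15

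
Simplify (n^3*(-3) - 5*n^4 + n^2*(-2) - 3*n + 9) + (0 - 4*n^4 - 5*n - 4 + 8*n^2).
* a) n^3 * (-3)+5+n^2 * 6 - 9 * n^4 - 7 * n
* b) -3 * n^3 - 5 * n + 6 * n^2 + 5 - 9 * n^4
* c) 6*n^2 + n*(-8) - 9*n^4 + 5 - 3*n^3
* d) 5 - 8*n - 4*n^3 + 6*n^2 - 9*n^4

Adding the polynomials and combining like terms:
(n^3*(-3) - 5*n^4 + n^2*(-2) - 3*n + 9) + (0 - 4*n^4 - 5*n - 4 + 8*n^2)
= 6*n^2 + n*(-8) - 9*n^4 + 5 - 3*n^3
c) 6*n^2 + n*(-8) - 9*n^4 + 5 - 3*n^3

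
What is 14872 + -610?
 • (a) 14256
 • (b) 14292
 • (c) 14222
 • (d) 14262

14872 + -610 = 14262
d) 14262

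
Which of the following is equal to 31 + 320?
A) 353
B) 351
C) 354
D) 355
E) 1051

31 + 320 = 351
B) 351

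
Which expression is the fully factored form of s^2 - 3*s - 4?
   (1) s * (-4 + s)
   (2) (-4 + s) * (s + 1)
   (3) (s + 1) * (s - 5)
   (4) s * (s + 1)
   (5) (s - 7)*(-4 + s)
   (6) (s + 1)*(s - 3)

We need to factor s^2 - 3*s - 4.
The factored form is (-4 + s) * (s + 1).
2) (-4 + s) * (s + 1)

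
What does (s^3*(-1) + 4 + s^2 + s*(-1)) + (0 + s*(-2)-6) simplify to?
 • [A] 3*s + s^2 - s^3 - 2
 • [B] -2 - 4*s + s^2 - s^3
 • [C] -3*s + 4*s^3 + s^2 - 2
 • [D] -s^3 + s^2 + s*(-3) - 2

Adding the polynomials and combining like terms:
(s^3*(-1) + 4 + s^2 + s*(-1)) + (0 + s*(-2) - 6)
= -s^3 + s^2 + s*(-3) - 2
D) -s^3 + s^2 + s*(-3) - 2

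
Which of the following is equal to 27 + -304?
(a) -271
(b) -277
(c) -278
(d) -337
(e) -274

27 + -304 = -277
b) -277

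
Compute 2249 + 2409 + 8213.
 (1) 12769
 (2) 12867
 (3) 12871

First: 2249 + 2409 = 4658
Then: 4658 + 8213 = 12871
3) 12871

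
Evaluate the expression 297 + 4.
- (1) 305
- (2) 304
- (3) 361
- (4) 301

297 + 4 = 301
4) 301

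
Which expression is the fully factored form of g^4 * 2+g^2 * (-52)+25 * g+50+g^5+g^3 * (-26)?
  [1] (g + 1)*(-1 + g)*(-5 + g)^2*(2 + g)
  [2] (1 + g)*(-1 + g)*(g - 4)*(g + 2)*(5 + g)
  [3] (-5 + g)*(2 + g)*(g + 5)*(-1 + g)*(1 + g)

We need to factor g^4 * 2+g^2 * (-52)+25 * g+50+g^5+g^3 * (-26).
The factored form is (-5 + g)*(2 + g)*(g + 5)*(-1 + g)*(1 + g).
3) (-5 + g)*(2 + g)*(g + 5)*(-1 + g)*(1 + g)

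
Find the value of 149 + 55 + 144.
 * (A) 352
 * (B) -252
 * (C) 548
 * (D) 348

First: 149 + 55 = 204
Then: 204 + 144 = 348
D) 348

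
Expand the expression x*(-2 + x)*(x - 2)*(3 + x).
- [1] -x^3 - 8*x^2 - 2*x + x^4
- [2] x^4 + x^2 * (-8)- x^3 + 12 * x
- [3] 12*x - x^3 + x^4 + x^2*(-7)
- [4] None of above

Expanding x*(-2 + x)*(x - 2)*(3 + x):
= x^4 + x^2 * (-8)- x^3 + 12 * x
2) x^4 + x^2 * (-8)- x^3 + 12 * x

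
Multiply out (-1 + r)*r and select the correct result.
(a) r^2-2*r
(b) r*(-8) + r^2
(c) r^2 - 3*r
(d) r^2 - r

Expanding (-1 + r)*r:
= r^2 - r
d) r^2 - r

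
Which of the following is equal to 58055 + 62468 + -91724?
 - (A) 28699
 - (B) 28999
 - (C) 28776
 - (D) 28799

First: 58055 + 62468 = 120523
Then: 120523 + -91724 = 28799
D) 28799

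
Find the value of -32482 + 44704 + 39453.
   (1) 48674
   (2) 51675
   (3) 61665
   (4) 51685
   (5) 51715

First: -32482 + 44704 = 12222
Then: 12222 + 39453 = 51675
2) 51675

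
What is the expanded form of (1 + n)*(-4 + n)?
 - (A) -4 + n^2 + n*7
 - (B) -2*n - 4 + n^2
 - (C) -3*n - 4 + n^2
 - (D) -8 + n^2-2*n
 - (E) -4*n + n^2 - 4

Expanding (1 + n)*(-4 + n):
= -3*n - 4 + n^2
C) -3*n - 4 + n^2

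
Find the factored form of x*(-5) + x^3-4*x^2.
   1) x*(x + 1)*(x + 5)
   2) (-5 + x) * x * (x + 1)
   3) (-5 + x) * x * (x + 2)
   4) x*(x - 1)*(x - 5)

We need to factor x*(-5) + x^3-4*x^2.
The factored form is (-5 + x) * x * (x + 1).
2) (-5 + x) * x * (x + 1)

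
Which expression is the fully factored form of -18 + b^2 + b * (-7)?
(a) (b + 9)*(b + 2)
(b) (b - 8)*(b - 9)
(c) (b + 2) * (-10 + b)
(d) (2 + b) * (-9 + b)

We need to factor -18 + b^2 + b * (-7).
The factored form is (2 + b) * (-9 + b).
d) (2 + b) * (-9 + b)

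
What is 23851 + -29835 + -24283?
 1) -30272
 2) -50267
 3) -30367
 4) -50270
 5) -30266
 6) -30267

First: 23851 + -29835 = -5984
Then: -5984 + -24283 = -30267
6) -30267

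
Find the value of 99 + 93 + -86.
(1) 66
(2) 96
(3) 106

First: 99 + 93 = 192
Then: 192 + -86 = 106
3) 106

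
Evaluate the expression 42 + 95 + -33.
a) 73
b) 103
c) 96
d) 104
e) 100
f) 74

First: 42 + 95 = 137
Then: 137 + -33 = 104
d) 104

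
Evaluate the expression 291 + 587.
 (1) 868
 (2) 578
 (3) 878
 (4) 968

291 + 587 = 878
3) 878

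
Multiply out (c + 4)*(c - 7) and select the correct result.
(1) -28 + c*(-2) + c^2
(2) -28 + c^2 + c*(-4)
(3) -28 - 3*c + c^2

Expanding (c + 4)*(c - 7):
= -28 - 3*c + c^2
3) -28 - 3*c + c^2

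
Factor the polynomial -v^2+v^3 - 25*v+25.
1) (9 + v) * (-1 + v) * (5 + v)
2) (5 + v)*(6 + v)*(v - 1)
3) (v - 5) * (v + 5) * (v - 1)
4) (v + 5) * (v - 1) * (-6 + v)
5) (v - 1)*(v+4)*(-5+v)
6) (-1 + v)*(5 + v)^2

We need to factor -v^2+v^3 - 25*v+25.
The factored form is (v - 5) * (v + 5) * (v - 1).
3) (v - 5) * (v + 5) * (v - 1)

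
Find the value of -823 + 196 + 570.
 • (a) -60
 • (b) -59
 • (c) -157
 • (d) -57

First: -823 + 196 = -627
Then: -627 + 570 = -57
d) -57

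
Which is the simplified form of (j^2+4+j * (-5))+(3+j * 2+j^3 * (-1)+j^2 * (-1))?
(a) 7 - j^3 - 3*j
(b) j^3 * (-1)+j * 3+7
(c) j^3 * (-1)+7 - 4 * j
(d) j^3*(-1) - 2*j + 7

Adding the polynomials and combining like terms:
(j^2 + 4 + j*(-5)) + (3 + j*2 + j^3*(-1) + j^2*(-1))
= 7 - j^3 - 3*j
a) 7 - j^3 - 3*j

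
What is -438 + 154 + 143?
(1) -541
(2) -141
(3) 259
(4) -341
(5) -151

First: -438 + 154 = -284
Then: -284 + 143 = -141
2) -141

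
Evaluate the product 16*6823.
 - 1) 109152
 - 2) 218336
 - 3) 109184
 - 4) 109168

16 * 6823 = 109168
4) 109168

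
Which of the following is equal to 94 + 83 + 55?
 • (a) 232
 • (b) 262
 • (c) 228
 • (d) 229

First: 94 + 83 = 177
Then: 177 + 55 = 232
a) 232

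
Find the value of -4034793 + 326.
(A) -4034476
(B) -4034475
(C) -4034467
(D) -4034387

-4034793 + 326 = -4034467
C) -4034467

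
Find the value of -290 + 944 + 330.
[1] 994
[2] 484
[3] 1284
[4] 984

First: -290 + 944 = 654
Then: 654 + 330 = 984
4) 984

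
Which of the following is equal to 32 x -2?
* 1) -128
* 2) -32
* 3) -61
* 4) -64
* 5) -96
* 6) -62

32 * -2 = -64
4) -64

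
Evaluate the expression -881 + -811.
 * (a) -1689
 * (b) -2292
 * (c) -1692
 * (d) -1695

-881 + -811 = -1692
c) -1692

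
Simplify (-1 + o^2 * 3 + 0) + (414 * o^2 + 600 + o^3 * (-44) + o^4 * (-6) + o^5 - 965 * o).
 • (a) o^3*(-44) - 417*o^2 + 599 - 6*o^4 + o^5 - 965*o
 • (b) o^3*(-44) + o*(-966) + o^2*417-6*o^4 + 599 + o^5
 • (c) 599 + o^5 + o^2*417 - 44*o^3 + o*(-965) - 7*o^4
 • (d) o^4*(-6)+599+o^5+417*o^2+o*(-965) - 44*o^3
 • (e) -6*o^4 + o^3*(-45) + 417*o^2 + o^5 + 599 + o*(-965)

Adding the polynomials and combining like terms:
(-1 + o^2*3 + 0) + (414*o^2 + 600 + o^3*(-44) + o^4*(-6) + o^5 - 965*o)
= o^4*(-6)+599+o^5+417*o^2+o*(-965) - 44*o^3
d) o^4*(-6)+599+o^5+417*o^2+o*(-965) - 44*o^3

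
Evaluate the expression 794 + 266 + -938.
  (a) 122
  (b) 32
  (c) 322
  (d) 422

First: 794 + 266 = 1060
Then: 1060 + -938 = 122
a) 122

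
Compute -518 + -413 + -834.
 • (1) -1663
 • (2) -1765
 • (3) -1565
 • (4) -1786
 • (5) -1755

First: -518 + -413 = -931
Then: -931 + -834 = -1765
2) -1765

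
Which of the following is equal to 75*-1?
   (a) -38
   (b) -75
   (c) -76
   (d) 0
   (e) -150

75 * -1 = -75
b) -75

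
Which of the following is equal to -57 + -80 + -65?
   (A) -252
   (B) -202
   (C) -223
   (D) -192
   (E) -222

First: -57 + -80 = -137
Then: -137 + -65 = -202
B) -202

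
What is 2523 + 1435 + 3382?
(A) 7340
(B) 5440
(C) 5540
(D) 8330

First: 2523 + 1435 = 3958
Then: 3958 + 3382 = 7340
A) 7340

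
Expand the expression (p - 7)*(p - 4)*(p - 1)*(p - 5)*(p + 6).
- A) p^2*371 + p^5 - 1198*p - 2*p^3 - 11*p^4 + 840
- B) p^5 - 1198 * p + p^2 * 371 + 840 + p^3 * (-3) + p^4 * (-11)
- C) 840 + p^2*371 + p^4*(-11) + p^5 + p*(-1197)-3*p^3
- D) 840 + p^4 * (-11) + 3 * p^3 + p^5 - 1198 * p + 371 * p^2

Expanding (p - 7)*(p - 4)*(p - 1)*(p - 5)*(p + 6):
= p^5 - 1198 * p + p^2 * 371 + 840 + p^3 * (-3) + p^4 * (-11)
B) p^5 - 1198 * p + p^2 * 371 + 840 + p^3 * (-3) + p^4 * (-11)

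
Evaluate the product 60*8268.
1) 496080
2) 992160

60 * 8268 = 496080
1) 496080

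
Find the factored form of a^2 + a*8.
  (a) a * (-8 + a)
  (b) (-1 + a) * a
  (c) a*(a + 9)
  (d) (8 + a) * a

We need to factor a^2 + a*8.
The factored form is (8 + a) * a.
d) (8 + a) * a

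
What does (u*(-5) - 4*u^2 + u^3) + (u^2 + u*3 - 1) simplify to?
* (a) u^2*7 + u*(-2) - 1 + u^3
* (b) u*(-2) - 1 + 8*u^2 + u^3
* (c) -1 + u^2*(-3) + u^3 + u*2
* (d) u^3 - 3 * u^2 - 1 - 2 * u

Adding the polynomials and combining like terms:
(u*(-5) - 4*u^2 + u^3) + (u^2 + u*3 - 1)
= u^3 - 3 * u^2 - 1 - 2 * u
d) u^3 - 3 * u^2 - 1 - 2 * u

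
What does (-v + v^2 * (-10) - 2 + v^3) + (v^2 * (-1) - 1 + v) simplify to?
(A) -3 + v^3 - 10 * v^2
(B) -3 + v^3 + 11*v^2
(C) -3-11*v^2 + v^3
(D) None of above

Adding the polynomials and combining like terms:
(-v + v^2*(-10) - 2 + v^3) + (v^2*(-1) - 1 + v)
= -3-11*v^2 + v^3
C) -3-11*v^2 + v^3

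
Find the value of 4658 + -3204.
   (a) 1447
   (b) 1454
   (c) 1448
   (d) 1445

4658 + -3204 = 1454
b) 1454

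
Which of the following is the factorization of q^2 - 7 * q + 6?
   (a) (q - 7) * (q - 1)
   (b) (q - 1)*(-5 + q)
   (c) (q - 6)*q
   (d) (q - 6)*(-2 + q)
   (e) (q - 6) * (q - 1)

We need to factor q^2 - 7 * q + 6.
The factored form is (q - 6) * (q - 1).
e) (q - 6) * (q - 1)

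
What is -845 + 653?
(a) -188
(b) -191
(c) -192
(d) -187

-845 + 653 = -192
c) -192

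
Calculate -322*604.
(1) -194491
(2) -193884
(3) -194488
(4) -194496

-322 * 604 = -194488
3) -194488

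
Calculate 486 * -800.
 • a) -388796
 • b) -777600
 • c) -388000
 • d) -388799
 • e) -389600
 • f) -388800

486 * -800 = -388800
f) -388800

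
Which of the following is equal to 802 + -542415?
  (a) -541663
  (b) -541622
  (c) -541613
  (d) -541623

802 + -542415 = -541613
c) -541613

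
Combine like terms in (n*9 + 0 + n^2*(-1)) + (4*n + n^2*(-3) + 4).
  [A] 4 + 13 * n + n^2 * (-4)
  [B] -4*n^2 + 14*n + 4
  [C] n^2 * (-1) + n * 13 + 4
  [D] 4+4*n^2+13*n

Adding the polynomials and combining like terms:
(n*9 + 0 + n^2*(-1)) + (4*n + n^2*(-3) + 4)
= 4 + 13 * n + n^2 * (-4)
A) 4 + 13 * n + n^2 * (-4)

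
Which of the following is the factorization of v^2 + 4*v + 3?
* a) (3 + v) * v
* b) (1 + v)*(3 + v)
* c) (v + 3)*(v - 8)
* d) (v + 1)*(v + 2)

We need to factor v^2 + 4*v + 3.
The factored form is (1 + v)*(3 + v).
b) (1 + v)*(3 + v)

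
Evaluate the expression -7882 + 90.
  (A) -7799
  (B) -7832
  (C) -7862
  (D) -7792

-7882 + 90 = -7792
D) -7792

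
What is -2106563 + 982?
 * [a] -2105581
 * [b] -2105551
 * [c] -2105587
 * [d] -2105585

-2106563 + 982 = -2105581
a) -2105581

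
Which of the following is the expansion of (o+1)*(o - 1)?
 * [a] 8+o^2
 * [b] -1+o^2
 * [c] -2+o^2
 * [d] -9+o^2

Expanding (o+1)*(o - 1):
= -1+o^2
b) -1+o^2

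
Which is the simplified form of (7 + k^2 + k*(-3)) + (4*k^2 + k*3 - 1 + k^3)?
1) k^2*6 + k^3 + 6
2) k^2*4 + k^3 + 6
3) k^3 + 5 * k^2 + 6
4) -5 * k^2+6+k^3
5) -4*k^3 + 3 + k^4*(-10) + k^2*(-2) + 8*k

Adding the polynomials and combining like terms:
(7 + k^2 + k*(-3)) + (4*k^2 + k*3 - 1 + k^3)
= k^3 + 5 * k^2 + 6
3) k^3 + 5 * k^2 + 6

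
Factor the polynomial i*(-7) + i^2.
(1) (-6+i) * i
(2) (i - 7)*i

We need to factor i*(-7) + i^2.
The factored form is (i - 7)*i.
2) (i - 7)*i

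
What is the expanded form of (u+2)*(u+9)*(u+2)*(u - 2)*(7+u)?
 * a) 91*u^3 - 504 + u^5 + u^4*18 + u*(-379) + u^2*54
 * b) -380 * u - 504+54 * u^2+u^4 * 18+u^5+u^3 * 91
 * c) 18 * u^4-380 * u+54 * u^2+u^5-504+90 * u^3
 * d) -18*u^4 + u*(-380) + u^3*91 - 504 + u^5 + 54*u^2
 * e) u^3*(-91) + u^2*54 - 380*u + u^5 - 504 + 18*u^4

Expanding (u+2)*(u+9)*(u+2)*(u - 2)*(7+u):
= -380 * u - 504+54 * u^2+u^4 * 18+u^5+u^3 * 91
b) -380 * u - 504+54 * u^2+u^4 * 18+u^5+u^3 * 91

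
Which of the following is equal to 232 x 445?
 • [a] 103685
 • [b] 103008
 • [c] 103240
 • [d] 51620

232 * 445 = 103240
c) 103240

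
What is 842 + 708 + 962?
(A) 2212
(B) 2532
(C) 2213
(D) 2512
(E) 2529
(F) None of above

First: 842 + 708 = 1550
Then: 1550 + 962 = 2512
D) 2512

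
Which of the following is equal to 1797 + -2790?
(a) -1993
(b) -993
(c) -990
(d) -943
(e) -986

1797 + -2790 = -993
b) -993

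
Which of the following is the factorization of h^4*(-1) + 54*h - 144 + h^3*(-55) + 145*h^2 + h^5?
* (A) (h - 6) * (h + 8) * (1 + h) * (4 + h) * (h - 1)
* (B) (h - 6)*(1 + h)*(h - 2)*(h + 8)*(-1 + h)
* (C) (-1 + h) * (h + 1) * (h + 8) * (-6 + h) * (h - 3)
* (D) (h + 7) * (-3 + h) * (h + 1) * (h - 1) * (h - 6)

We need to factor h^4*(-1) + 54*h - 144 + h^3*(-55) + 145*h^2 + h^5.
The factored form is (-1 + h) * (h + 1) * (h + 8) * (-6 + h) * (h - 3).
C) (-1 + h) * (h + 1) * (h + 8) * (-6 + h) * (h - 3)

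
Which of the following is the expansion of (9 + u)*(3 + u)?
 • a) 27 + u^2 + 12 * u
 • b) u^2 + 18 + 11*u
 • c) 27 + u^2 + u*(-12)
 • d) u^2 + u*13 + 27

Expanding (9 + u)*(3 + u):
= 27 + u^2 + 12 * u
a) 27 + u^2 + 12 * u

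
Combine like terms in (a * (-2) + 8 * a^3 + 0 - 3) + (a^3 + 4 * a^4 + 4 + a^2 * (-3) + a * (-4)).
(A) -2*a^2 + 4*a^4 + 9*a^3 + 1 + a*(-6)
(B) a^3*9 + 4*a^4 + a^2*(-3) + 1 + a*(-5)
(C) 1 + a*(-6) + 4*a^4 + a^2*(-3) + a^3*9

Adding the polynomials and combining like terms:
(a*(-2) + 8*a^3 + 0 - 3) + (a^3 + 4*a^4 + 4 + a^2*(-3) + a*(-4))
= 1 + a*(-6) + 4*a^4 + a^2*(-3) + a^3*9
C) 1 + a*(-6) + 4*a^4 + a^2*(-3) + a^3*9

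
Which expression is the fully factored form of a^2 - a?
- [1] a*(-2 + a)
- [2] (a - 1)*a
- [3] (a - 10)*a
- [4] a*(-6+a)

We need to factor a^2 - a.
The factored form is (a - 1)*a.
2) (a - 1)*a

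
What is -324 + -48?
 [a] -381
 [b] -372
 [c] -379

-324 + -48 = -372
b) -372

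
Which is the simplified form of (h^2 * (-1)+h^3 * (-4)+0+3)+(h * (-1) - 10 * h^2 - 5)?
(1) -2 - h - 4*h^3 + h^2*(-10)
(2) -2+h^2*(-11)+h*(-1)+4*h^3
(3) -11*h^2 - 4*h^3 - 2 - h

Adding the polynomials and combining like terms:
(h^2*(-1) + h^3*(-4) + 0 + 3) + (h*(-1) - 10*h^2 - 5)
= -11*h^2 - 4*h^3 - 2 - h
3) -11*h^2 - 4*h^3 - 2 - h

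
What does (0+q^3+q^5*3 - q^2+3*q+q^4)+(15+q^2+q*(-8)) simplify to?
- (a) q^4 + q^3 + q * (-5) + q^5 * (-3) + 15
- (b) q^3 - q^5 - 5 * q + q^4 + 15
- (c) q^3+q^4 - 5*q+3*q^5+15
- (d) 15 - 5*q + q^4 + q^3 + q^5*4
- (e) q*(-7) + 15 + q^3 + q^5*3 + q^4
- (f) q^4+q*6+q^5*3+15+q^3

Adding the polynomials and combining like terms:
(0 + q^3 + q^5*3 - q^2 + 3*q + q^4) + (15 + q^2 + q*(-8))
= q^3+q^4 - 5*q+3*q^5+15
c) q^3+q^4 - 5*q+3*q^5+15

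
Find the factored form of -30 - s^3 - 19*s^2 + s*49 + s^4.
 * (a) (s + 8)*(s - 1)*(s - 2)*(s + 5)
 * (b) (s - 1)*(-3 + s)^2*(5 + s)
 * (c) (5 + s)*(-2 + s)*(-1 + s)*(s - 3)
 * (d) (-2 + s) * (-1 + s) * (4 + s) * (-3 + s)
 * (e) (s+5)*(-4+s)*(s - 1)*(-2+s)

We need to factor -30 - s^3 - 19*s^2 + s*49 + s^4.
The factored form is (5 + s)*(-2 + s)*(-1 + s)*(s - 3).
c) (5 + s)*(-2 + s)*(-1 + s)*(s - 3)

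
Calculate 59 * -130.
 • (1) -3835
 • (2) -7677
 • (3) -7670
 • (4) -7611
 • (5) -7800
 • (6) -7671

59 * -130 = -7670
3) -7670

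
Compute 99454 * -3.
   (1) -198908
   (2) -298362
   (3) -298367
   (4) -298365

99454 * -3 = -298362
2) -298362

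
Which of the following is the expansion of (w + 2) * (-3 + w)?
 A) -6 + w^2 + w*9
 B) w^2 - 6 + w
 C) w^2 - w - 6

Expanding (w + 2) * (-3 + w):
= w^2 - w - 6
C) w^2 - w - 6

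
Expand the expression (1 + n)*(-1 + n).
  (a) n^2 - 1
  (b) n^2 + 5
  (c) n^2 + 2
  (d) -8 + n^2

Expanding (1 + n)*(-1 + n):
= n^2 - 1
a) n^2 - 1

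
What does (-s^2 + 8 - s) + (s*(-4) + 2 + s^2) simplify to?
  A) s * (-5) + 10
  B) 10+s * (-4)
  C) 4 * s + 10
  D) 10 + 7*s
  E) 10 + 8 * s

Adding the polynomials and combining like terms:
(-s^2 + 8 - s) + (s*(-4) + 2 + s^2)
= s * (-5) + 10
A) s * (-5) + 10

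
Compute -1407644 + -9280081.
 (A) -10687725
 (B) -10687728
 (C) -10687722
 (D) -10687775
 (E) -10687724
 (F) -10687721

-1407644 + -9280081 = -10687725
A) -10687725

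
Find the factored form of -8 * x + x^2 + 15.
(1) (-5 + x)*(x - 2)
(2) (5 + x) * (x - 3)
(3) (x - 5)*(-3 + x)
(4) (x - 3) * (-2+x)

We need to factor -8 * x + x^2 + 15.
The factored form is (x - 5)*(-3 + x).
3) (x - 5)*(-3 + x)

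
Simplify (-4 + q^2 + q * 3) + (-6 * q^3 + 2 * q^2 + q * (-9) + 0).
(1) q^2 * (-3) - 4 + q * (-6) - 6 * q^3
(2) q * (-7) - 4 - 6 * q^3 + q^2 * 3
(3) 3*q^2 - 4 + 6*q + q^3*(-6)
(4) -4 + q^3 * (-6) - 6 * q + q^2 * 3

Adding the polynomials and combining like terms:
(-4 + q^2 + q*3) + (-6*q^3 + 2*q^2 + q*(-9) + 0)
= -4 + q^3 * (-6) - 6 * q + q^2 * 3
4) -4 + q^3 * (-6) - 6 * q + q^2 * 3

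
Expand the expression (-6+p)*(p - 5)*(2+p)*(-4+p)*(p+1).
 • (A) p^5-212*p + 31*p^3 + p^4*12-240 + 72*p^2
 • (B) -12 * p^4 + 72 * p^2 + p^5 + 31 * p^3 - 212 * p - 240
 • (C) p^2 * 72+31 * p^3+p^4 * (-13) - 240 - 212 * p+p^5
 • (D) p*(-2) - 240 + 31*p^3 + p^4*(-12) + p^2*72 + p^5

Expanding (-6+p)*(p - 5)*(2+p)*(-4+p)*(p+1):
= -12 * p^4 + 72 * p^2 + p^5 + 31 * p^3 - 212 * p - 240
B) -12 * p^4 + 72 * p^2 + p^5 + 31 * p^3 - 212 * p - 240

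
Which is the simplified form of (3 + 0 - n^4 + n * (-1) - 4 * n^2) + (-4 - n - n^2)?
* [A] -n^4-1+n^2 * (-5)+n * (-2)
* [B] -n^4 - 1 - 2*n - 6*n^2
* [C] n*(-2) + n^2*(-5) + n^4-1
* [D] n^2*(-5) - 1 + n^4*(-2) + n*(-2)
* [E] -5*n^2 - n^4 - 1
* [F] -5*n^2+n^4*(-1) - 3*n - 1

Adding the polynomials and combining like terms:
(3 + 0 - n^4 + n*(-1) - 4*n^2) + (-4 - n - n^2)
= -n^4-1+n^2 * (-5)+n * (-2)
A) -n^4-1+n^2 * (-5)+n * (-2)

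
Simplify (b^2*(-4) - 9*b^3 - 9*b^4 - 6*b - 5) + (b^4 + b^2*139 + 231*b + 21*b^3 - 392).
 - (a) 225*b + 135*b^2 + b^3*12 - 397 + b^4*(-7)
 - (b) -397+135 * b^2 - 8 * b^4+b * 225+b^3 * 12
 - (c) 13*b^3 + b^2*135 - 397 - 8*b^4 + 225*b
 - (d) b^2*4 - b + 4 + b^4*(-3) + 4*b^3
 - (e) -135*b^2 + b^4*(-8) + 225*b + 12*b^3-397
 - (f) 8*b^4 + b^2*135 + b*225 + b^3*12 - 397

Adding the polynomials and combining like terms:
(b^2*(-4) - 9*b^3 - 9*b^4 - 6*b - 5) + (b^4 + b^2*139 + 231*b + 21*b^3 - 392)
= -397+135 * b^2 - 8 * b^4+b * 225+b^3 * 12
b) -397+135 * b^2 - 8 * b^4+b * 225+b^3 * 12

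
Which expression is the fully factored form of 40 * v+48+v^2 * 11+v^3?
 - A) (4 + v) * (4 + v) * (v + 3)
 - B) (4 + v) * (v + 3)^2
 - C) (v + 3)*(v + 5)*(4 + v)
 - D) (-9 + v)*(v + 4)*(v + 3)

We need to factor 40 * v+48+v^2 * 11+v^3.
The factored form is (4 + v) * (4 + v) * (v + 3).
A) (4 + v) * (4 + v) * (v + 3)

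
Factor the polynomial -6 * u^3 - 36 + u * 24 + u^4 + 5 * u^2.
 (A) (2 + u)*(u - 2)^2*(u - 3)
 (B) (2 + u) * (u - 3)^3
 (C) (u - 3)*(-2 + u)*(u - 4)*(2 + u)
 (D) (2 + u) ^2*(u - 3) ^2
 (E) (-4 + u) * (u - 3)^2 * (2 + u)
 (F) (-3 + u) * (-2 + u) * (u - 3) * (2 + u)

We need to factor -6 * u^3 - 36 + u * 24 + u^4 + 5 * u^2.
The factored form is (-3 + u) * (-2 + u) * (u - 3) * (2 + u).
F) (-3 + u) * (-2 + u) * (u - 3) * (2 + u)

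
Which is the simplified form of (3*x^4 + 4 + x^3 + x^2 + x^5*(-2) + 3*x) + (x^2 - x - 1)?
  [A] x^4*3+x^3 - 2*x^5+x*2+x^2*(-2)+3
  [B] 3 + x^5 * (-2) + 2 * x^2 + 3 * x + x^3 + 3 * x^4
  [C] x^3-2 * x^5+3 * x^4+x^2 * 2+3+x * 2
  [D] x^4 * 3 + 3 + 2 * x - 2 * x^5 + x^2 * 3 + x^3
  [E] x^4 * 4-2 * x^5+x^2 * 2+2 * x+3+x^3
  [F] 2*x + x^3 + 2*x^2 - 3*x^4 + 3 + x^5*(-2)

Adding the polynomials and combining like terms:
(3*x^4 + 4 + x^3 + x^2 + x^5*(-2) + 3*x) + (x^2 - x - 1)
= x^3-2 * x^5+3 * x^4+x^2 * 2+3+x * 2
C) x^3-2 * x^5+3 * x^4+x^2 * 2+3+x * 2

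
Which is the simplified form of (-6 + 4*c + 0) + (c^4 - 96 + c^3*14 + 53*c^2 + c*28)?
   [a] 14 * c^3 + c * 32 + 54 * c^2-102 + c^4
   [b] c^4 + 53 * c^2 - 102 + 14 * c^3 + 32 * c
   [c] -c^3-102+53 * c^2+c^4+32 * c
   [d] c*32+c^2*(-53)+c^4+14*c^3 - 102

Adding the polynomials and combining like terms:
(-6 + 4*c + 0) + (c^4 - 96 + c^3*14 + 53*c^2 + c*28)
= c^4 + 53 * c^2 - 102 + 14 * c^3 + 32 * c
b) c^4 + 53 * c^2 - 102 + 14 * c^3 + 32 * c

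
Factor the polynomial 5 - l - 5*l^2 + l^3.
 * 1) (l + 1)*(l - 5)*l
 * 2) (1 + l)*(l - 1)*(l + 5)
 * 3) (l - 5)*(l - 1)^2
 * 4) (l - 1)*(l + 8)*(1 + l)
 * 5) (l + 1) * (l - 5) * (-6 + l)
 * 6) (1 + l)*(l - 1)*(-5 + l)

We need to factor 5 - l - 5*l^2 + l^3.
The factored form is (1 + l)*(l - 1)*(-5 + l).
6) (1 + l)*(l - 1)*(-5 + l)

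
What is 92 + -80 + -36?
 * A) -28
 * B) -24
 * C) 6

First: 92 + -80 = 12
Then: 12 + -36 = -24
B) -24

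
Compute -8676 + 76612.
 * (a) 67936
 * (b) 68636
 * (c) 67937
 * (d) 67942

-8676 + 76612 = 67936
a) 67936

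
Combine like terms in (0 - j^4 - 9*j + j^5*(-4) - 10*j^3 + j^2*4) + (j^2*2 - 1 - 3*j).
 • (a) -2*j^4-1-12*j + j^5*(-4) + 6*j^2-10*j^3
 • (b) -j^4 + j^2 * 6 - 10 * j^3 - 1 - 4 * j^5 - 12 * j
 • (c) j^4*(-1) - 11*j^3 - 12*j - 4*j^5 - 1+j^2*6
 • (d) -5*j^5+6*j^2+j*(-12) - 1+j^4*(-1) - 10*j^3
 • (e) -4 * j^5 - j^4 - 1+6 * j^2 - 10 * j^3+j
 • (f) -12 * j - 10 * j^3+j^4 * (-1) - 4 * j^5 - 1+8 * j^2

Adding the polynomials and combining like terms:
(0 - j^4 - 9*j + j^5*(-4) - 10*j^3 + j^2*4) + (j^2*2 - 1 - 3*j)
= -j^4 + j^2 * 6 - 10 * j^3 - 1 - 4 * j^5 - 12 * j
b) -j^4 + j^2 * 6 - 10 * j^3 - 1 - 4 * j^5 - 12 * j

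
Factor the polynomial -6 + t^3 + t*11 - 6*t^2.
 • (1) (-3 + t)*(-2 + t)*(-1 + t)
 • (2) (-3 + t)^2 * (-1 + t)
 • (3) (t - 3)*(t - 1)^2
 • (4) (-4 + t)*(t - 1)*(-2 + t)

We need to factor -6 + t^3 + t*11 - 6*t^2.
The factored form is (-3 + t)*(-2 + t)*(-1 + t).
1) (-3 + t)*(-2 + t)*(-1 + t)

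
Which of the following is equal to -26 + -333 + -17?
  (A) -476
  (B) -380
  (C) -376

First: -26 + -333 = -359
Then: -359 + -17 = -376
C) -376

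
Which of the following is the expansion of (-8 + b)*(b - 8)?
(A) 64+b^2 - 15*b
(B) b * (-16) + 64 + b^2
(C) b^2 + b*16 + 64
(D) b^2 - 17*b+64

Expanding (-8 + b)*(b - 8):
= b * (-16) + 64 + b^2
B) b * (-16) + 64 + b^2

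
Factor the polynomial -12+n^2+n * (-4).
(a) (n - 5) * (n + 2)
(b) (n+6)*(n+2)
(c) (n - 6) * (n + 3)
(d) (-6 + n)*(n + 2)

We need to factor -12+n^2+n * (-4).
The factored form is (-6 + n)*(n + 2).
d) (-6 + n)*(n + 2)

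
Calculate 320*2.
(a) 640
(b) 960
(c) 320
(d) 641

320 * 2 = 640
a) 640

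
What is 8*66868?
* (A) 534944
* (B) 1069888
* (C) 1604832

8 * 66868 = 534944
A) 534944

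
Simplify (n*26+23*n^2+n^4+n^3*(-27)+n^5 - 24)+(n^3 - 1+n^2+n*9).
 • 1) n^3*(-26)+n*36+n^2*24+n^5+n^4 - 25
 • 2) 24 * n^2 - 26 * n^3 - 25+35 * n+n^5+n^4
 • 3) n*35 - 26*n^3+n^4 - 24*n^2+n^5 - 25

Adding the polynomials and combining like terms:
(n*26 + 23*n^2 + n^4 + n^3*(-27) + n^5 - 24) + (n^3 - 1 + n^2 + n*9)
= 24 * n^2 - 26 * n^3 - 25+35 * n+n^5+n^4
2) 24 * n^2 - 26 * n^3 - 25+35 * n+n^5+n^4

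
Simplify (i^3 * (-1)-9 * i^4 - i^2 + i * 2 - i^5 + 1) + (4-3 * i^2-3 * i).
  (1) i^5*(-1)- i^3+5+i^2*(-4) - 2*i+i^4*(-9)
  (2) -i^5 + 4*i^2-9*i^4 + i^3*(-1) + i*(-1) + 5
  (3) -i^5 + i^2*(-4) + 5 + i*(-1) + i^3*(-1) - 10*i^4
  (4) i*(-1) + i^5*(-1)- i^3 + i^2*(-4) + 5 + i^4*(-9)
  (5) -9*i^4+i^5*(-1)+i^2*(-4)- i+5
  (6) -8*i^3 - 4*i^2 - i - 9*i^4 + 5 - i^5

Adding the polynomials and combining like terms:
(i^3*(-1) - 9*i^4 - i^2 + i*2 - i^5 + 1) + (4 - 3*i^2 - 3*i)
= i*(-1) + i^5*(-1)- i^3 + i^2*(-4) + 5 + i^4*(-9)
4) i*(-1) + i^5*(-1)- i^3 + i^2*(-4) + 5 + i^4*(-9)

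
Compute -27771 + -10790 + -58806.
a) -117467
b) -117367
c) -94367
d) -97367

First: -27771 + -10790 = -38561
Then: -38561 + -58806 = -97367
d) -97367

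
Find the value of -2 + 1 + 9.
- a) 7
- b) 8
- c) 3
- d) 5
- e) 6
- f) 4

First: -2 + 1 = -1
Then: -1 + 9 = 8
b) 8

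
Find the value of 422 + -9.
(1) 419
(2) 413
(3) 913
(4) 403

422 + -9 = 413
2) 413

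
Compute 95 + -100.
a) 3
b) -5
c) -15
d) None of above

95 + -100 = -5
b) -5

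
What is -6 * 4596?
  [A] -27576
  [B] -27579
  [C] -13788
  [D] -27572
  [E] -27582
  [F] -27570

-6 * 4596 = -27576
A) -27576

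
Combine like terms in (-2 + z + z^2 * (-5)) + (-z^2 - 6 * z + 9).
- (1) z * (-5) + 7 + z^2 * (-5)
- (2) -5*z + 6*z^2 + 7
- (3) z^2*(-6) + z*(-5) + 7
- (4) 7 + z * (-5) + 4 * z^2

Adding the polynomials and combining like terms:
(-2 + z + z^2*(-5)) + (-z^2 - 6*z + 9)
= z^2*(-6) + z*(-5) + 7
3) z^2*(-6) + z*(-5) + 7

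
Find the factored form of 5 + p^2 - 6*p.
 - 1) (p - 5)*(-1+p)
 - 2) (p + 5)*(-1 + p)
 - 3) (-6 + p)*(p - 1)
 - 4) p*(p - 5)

We need to factor 5 + p^2 - 6*p.
The factored form is (p - 5)*(-1+p).
1) (p - 5)*(-1+p)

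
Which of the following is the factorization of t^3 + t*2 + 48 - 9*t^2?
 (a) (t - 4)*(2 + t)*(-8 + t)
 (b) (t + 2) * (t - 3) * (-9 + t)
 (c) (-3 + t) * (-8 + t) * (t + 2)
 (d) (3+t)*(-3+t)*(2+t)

We need to factor t^3 + t*2 + 48 - 9*t^2.
The factored form is (-3 + t) * (-8 + t) * (t + 2).
c) (-3 + t) * (-8 + t) * (t + 2)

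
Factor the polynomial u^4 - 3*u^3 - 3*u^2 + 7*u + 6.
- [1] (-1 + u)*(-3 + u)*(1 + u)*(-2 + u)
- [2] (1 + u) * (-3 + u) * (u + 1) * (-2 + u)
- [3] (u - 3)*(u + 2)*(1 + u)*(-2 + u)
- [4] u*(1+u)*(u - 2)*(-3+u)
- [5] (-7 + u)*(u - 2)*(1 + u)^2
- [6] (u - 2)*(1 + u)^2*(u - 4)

We need to factor u^4 - 3*u^3 - 3*u^2 + 7*u + 6.
The factored form is (1 + u) * (-3 + u) * (u + 1) * (-2 + u).
2) (1 + u) * (-3 + u) * (u + 1) * (-2 + u)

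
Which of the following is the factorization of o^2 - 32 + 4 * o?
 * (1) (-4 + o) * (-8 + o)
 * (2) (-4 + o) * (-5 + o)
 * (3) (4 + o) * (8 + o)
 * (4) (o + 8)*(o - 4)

We need to factor o^2 - 32 + 4 * o.
The factored form is (o + 8)*(o - 4).
4) (o + 8)*(o - 4)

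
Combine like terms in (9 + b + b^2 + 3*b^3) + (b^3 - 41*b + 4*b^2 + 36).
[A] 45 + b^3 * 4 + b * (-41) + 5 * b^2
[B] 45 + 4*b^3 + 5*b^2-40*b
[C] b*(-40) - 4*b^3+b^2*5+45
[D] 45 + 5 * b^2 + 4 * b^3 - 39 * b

Adding the polynomials and combining like terms:
(9 + b + b^2 + 3*b^3) + (b^3 - 41*b + 4*b^2 + 36)
= 45 + 4*b^3 + 5*b^2-40*b
B) 45 + 4*b^3 + 5*b^2-40*b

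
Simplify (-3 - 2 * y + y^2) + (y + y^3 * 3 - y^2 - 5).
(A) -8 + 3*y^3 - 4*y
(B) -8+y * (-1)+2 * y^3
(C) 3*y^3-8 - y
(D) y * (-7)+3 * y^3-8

Adding the polynomials and combining like terms:
(-3 - 2*y + y^2) + (y + y^3*3 - y^2 - 5)
= 3*y^3-8 - y
C) 3*y^3-8 - y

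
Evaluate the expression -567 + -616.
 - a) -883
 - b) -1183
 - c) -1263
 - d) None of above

-567 + -616 = -1183
b) -1183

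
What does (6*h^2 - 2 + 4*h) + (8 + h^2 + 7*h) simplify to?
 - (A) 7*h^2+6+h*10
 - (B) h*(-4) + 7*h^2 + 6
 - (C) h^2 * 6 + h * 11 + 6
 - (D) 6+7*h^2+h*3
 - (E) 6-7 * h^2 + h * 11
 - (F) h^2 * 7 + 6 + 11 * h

Adding the polynomials and combining like terms:
(6*h^2 - 2 + 4*h) + (8 + h^2 + 7*h)
= h^2 * 7 + 6 + 11 * h
F) h^2 * 7 + 6 + 11 * h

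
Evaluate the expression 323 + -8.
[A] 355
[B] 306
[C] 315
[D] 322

323 + -8 = 315
C) 315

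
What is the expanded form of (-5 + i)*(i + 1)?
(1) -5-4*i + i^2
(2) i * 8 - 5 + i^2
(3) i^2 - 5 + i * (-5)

Expanding (-5 + i)*(i + 1):
= -5-4*i + i^2
1) -5-4*i + i^2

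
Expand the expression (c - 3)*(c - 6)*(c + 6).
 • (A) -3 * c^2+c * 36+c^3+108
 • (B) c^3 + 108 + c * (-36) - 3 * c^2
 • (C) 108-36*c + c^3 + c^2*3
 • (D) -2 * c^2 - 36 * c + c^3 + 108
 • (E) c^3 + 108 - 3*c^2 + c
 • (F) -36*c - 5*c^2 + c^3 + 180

Expanding (c - 3)*(c - 6)*(c + 6):
= c^3 + 108 + c * (-36) - 3 * c^2
B) c^3 + 108 + c * (-36) - 3 * c^2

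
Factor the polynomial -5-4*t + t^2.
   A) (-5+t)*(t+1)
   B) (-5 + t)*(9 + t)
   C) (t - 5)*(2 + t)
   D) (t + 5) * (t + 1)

We need to factor -5-4*t + t^2.
The factored form is (-5+t)*(t+1).
A) (-5+t)*(t+1)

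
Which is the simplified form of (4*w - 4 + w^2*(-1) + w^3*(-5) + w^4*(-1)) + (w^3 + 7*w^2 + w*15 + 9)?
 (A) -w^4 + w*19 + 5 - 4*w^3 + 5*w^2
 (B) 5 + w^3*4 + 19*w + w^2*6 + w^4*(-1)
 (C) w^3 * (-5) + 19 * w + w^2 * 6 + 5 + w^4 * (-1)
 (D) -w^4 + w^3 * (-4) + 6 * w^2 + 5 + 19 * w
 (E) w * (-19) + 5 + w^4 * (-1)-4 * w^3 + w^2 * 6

Adding the polynomials and combining like terms:
(4*w - 4 + w^2*(-1) + w^3*(-5) + w^4*(-1)) + (w^3 + 7*w^2 + w*15 + 9)
= -w^4 + w^3 * (-4) + 6 * w^2 + 5 + 19 * w
D) -w^4 + w^3 * (-4) + 6 * w^2 + 5 + 19 * w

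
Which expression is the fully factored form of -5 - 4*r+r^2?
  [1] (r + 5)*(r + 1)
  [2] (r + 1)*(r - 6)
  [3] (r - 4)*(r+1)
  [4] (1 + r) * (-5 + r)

We need to factor -5 - 4*r+r^2.
The factored form is (1 + r) * (-5 + r).
4) (1 + r) * (-5 + r)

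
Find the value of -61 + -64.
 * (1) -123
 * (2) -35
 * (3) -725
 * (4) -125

-61 + -64 = -125
4) -125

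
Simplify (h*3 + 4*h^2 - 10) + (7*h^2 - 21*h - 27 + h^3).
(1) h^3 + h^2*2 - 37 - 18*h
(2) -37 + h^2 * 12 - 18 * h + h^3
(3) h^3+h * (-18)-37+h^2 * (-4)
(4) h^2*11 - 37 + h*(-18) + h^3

Adding the polynomials and combining like terms:
(h*3 + 4*h^2 - 10) + (7*h^2 - 21*h - 27 + h^3)
= h^2*11 - 37 + h*(-18) + h^3
4) h^2*11 - 37 + h*(-18) + h^3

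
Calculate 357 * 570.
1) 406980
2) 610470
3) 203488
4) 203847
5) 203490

357 * 570 = 203490
5) 203490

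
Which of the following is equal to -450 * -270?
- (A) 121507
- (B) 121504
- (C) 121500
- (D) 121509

-450 * -270 = 121500
C) 121500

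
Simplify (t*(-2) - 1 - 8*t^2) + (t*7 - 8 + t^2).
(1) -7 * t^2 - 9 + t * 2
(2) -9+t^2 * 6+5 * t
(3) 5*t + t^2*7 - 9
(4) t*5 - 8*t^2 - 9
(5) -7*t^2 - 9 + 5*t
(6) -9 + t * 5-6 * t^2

Adding the polynomials and combining like terms:
(t*(-2) - 1 - 8*t^2) + (t*7 - 8 + t^2)
= -7*t^2 - 9 + 5*t
5) -7*t^2 - 9 + 5*t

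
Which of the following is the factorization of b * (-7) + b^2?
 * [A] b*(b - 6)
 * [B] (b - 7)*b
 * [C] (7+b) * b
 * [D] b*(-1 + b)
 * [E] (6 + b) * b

We need to factor b * (-7) + b^2.
The factored form is (b - 7)*b.
B) (b - 7)*b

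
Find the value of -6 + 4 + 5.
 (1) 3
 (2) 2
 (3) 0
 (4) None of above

First: -6 + 4 = -2
Then: -2 + 5 = 3
1) 3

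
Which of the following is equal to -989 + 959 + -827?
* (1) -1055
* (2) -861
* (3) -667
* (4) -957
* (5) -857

First: -989 + 959 = -30
Then: -30 + -827 = -857
5) -857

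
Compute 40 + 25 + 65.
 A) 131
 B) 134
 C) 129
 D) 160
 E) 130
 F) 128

First: 40 + 25 = 65
Then: 65 + 65 = 130
E) 130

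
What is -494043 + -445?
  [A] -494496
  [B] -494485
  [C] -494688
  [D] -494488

-494043 + -445 = -494488
D) -494488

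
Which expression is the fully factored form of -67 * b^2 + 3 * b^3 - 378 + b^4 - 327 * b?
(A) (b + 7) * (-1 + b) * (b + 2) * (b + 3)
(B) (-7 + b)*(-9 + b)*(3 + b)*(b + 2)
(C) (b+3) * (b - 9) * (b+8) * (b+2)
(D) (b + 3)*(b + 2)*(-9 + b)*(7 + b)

We need to factor -67 * b^2 + 3 * b^3 - 378 + b^4 - 327 * b.
The factored form is (b + 3)*(b + 2)*(-9 + b)*(7 + b).
D) (b + 3)*(b + 2)*(-9 + b)*(7 + b)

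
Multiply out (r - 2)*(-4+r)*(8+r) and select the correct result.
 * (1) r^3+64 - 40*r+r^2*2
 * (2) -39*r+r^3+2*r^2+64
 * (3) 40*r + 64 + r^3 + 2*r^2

Expanding (r - 2)*(-4+r)*(8+r):
= r^3+64 - 40*r+r^2*2
1) r^3+64 - 40*r+r^2*2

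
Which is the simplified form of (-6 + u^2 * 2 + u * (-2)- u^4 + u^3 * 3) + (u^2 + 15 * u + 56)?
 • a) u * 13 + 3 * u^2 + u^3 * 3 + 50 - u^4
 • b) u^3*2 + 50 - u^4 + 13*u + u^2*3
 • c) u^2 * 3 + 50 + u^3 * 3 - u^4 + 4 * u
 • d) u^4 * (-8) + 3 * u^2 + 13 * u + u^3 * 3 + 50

Adding the polynomials and combining like terms:
(-6 + u^2*2 + u*(-2) - u^4 + u^3*3) + (u^2 + 15*u + 56)
= u * 13 + 3 * u^2 + u^3 * 3 + 50 - u^4
a) u * 13 + 3 * u^2 + u^3 * 3 + 50 - u^4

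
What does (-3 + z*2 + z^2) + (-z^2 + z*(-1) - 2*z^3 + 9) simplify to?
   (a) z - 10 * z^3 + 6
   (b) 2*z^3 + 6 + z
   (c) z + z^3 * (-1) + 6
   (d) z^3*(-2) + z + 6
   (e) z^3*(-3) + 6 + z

Adding the polynomials and combining like terms:
(-3 + z*2 + z^2) + (-z^2 + z*(-1) - 2*z^3 + 9)
= z^3*(-2) + z + 6
d) z^3*(-2) + z + 6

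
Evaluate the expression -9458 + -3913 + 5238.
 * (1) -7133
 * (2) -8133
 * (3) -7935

First: -9458 + -3913 = -13371
Then: -13371 + 5238 = -8133
2) -8133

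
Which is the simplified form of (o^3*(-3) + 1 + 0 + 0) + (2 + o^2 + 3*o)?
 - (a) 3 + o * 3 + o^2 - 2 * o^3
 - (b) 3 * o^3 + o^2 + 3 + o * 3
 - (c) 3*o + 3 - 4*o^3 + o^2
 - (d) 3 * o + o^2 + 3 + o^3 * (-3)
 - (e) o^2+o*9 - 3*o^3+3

Adding the polynomials and combining like terms:
(o^3*(-3) + 1 + 0 + 0) + (2 + o^2 + 3*o)
= 3 * o + o^2 + 3 + o^3 * (-3)
d) 3 * o + o^2 + 3 + o^3 * (-3)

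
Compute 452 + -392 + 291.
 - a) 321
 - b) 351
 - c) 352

First: 452 + -392 = 60
Then: 60 + 291 = 351
b) 351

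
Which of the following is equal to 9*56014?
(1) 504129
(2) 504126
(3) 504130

9 * 56014 = 504126
2) 504126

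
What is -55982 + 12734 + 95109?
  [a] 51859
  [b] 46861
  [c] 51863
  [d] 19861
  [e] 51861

First: -55982 + 12734 = -43248
Then: -43248 + 95109 = 51861
e) 51861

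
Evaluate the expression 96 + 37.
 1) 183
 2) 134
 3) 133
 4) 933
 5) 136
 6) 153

96 + 37 = 133
3) 133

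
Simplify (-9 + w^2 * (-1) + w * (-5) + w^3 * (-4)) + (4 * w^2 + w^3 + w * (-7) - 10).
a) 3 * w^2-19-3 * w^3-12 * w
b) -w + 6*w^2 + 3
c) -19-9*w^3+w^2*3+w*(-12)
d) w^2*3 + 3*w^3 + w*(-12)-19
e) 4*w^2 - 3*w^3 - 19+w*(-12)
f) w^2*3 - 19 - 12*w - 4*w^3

Adding the polynomials and combining like terms:
(-9 + w^2*(-1) + w*(-5) + w^3*(-4)) + (4*w^2 + w^3 + w*(-7) - 10)
= 3 * w^2-19-3 * w^3-12 * w
a) 3 * w^2-19-3 * w^3-12 * w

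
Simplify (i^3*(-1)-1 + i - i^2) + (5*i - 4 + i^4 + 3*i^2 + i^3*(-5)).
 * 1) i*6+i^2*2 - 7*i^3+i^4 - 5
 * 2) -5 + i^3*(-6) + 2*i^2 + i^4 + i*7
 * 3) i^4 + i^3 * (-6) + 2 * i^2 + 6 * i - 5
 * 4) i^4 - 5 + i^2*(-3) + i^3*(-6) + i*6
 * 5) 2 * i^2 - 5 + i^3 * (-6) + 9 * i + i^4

Adding the polynomials and combining like terms:
(i^3*(-1) - 1 + i - i^2) + (5*i - 4 + i^4 + 3*i^2 + i^3*(-5))
= i^4 + i^3 * (-6) + 2 * i^2 + 6 * i - 5
3) i^4 + i^3 * (-6) + 2 * i^2 + 6 * i - 5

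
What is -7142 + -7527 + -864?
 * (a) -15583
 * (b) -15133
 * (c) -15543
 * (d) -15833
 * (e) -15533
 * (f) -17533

First: -7142 + -7527 = -14669
Then: -14669 + -864 = -15533
e) -15533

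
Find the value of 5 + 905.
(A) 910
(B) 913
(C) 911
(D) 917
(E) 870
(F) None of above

5 + 905 = 910
A) 910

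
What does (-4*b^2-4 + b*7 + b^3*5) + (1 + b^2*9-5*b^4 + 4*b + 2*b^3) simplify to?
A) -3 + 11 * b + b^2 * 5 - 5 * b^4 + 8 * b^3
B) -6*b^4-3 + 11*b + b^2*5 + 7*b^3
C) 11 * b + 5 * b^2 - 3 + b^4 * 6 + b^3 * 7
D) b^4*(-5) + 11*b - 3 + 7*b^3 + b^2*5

Adding the polynomials and combining like terms:
(-4*b^2 - 4 + b*7 + b^3*5) + (1 + b^2*9 - 5*b^4 + 4*b + 2*b^3)
= b^4*(-5) + 11*b - 3 + 7*b^3 + b^2*5
D) b^4*(-5) + 11*b - 3 + 7*b^3 + b^2*5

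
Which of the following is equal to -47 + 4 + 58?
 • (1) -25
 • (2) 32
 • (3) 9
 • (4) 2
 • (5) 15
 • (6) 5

First: -47 + 4 = -43
Then: -43 + 58 = 15
5) 15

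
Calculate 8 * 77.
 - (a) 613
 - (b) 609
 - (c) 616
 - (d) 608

8 * 77 = 616
c) 616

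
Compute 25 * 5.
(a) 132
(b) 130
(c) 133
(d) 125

25 * 5 = 125
d) 125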